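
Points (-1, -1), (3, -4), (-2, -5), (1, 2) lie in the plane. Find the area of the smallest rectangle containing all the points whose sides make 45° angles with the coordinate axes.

40

In coordinates u = x + y, v = x − y the rectangle is axis-aligned; the map (x,y)→(u,v) scales areas by 2.
u-values: -2, -1, -7, 3; range = 3 − (-7) = 10.
v-values: 0, 7, 3, -1; range = 7 − (-1) = 8.
Area = (10 × 8) / 2 = 40.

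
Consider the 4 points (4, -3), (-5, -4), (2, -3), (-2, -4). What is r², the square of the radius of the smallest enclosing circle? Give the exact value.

20.5

The farthest pair is (4, -3)–(-5, -4) with squared distance 82. The circle on this segment as diameter has centre (-0.5, -3.5) and r² = 82/4 = 20.5.
Check (2, -3): distance² to centre = 6.5 ≤ 20.5, so it lies inside.
All remaining points lie in this disk, and no smaller disk contains both endpoints, so this is the minimum enclosing circle.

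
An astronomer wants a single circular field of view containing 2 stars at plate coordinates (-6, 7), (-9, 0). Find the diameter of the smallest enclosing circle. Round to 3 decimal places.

The smallest circle enclosing two points has them as diameter endpoints.
Centre = midpoint = (-7.5, 3.5); r² = |(-6, 7)−(-9, 0)|²/4 = 58/4 = 14.5.
Diameter = 2r = 2√(14.5) ≈ 7.616.

7.616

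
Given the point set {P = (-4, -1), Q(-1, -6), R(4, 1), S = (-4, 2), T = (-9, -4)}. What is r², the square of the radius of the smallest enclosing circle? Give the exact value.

48.5

By Welzl's lemma the MEC is supported by two points (diametrically opposite) or three points (on a circumcircle).
The farthest pair is R–T with squared distance 194. The circle on this segment as diameter has centre (-2.5, -1.5) and r² = 194/4 = 48.5.
Check P: distance² to centre = 2.5 ≤ 48.5, so it lies inside.
All remaining points lie in this disk, and no smaller disk contains both endpoints, so this is the minimum enclosing circle.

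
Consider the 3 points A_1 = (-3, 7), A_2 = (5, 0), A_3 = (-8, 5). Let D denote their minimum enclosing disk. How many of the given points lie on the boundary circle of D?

Side lengths²: A_1A_2² = 113, A_1A_3² = 29, A_2A_3² = 194.
Since A_2A_3² = 194 ≥ 113 + 29 = 142, the angle opposite A_2A_3 is not acute, so the smallest enclosing circle has A_2A_3 as diameter.
Centre = midpoint of A_2A_3 = (-1.5, 2.5), r² = 194/4 = 48.5.
The points at distance exactly r from the centre are A_2, A_3 — 2 points.

2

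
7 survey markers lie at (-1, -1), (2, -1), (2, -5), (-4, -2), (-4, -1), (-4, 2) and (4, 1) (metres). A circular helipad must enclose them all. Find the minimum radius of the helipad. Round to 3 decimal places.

4.701

The minimum enclosing circle is determined by three boundary points: (2, -5), (-4, 2), (4, 1).
Their circumcentre is (-0.3, -0.9) with r² = 22.1.
The farthest remaining point (-4, -2) is at distance² 14.9 ≤ 22.1.
r = √(22.1) ≈ 4.701.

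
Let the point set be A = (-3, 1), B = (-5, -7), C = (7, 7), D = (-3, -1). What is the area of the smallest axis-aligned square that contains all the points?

The bounding box has width 12 and height 14.
An axis-aligned square enclosing the set must have side ≥ max(width, height).
So the minimum side is max(12, 14) = 14.
Area = 14² = 196.

196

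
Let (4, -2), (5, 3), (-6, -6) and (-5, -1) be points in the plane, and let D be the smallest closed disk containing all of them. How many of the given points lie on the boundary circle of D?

2

By Welzl's lemma the MEC is supported by two points (diametrically opposite) or three points (on a circumcircle).
The farthest pair is (5, 3)–(-6, -6) with squared distance 202. The circle on this segment as diameter has centre (-0.5, -1.5) and r² = 202/4 = 50.5.
Check (4, -2): distance² to centre = 20.5 ≤ 50.5, so it lies inside.
All remaining points lie in this disk, and no smaller disk contains both endpoints, so this is the minimum enclosing circle.
The points at distance exactly r from the centre are (5, 3), (-6, -6) — 2 points.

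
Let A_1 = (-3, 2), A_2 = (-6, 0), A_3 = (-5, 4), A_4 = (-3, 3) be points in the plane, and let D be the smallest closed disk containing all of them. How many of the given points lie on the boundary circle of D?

A smallest enclosing disk is always determined by at most three of the input points on its boundary.
The minimum enclosing circle is determined by three boundary points: A_2, A_3, A_4.
Their circumcentre is (-29/6, 11/6) with r² = 85/18.
The farthest remaining point A_1 is at distance² 61/18 ≤ 85/18.
The points at distance exactly r from the centre are A_2, A_3, A_4 — 3 points.

3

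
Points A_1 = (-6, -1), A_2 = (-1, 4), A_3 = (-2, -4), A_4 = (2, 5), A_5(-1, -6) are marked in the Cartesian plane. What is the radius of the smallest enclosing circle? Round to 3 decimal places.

5.759

A smallest enclosing disk is always determined by at most three of the input points on its boundary.
The minimum enclosing circle is determined by three boundary points: A_1, A_4, A_5.
Their circumcentre is (-2/7, -2/7) with r² = 1625/49.
The farthest remaining point A_2 is at distance² 925/49 ≤ 1625/49.
r = √(1625/49) ≈ 5.759.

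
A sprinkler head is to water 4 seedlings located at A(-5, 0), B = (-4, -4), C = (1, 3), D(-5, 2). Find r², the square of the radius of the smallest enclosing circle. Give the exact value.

18.5

The farthest pair is B–C with squared distance 74. The circle on this segment as diameter has centre (-1.5, -0.5) and r² = 74/4 = 18.5.
Check A: distance² to centre = 12.5 ≤ 18.5, so it lies inside.
All remaining points lie in this disk, and no smaller disk contains both endpoints, so this is the minimum enclosing circle.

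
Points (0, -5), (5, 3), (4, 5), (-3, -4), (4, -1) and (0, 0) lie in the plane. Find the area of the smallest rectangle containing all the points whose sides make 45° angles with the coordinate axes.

In coordinates u = x + y, v = x − y the rectangle is axis-aligned; the map (x,y)→(u,v) scales areas by 2.
u-values: -5, 8, 9, -7, 3, 0; range = 9 − (-7) = 16.
v-values: 5, 2, -1, 1, 5, 0; range = 5 − (-1) = 6.
Area = (16 × 6) / 2 = 48.

48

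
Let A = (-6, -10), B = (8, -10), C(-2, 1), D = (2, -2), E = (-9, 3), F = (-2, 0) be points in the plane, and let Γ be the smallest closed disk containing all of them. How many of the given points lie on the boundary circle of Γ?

By Welzl's lemma the MEC is supported by two points (diametrically opposite) or three points (on a circumcircle).
The farthest pair is B–E with squared distance 458. The circle on this segment as diameter has centre (-0.5, -3.5) and r² = 458/4 = 114.5.
Check A: distance² to centre = 72.5 ≤ 114.5, so it lies inside.
All remaining points lie in this disk, and no smaller disk contains both endpoints, so this is the minimum enclosing circle.
The points at distance exactly r from the centre are B, E — 2 points.

2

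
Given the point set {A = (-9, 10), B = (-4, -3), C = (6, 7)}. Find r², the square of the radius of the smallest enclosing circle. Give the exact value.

Side lengths²: AB² = 194, AC² = 234, BC² = 200.
Since AC² = 234 < 200 + 194 = 394, the triangle is acute, so the smallest enclosing circle is the circumcircle.
Circumcentre = (-13/6, 31/6), r² = 1261/18.

1261/18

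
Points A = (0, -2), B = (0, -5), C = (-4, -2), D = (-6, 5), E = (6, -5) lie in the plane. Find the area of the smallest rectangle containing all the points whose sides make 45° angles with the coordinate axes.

77

In coordinates u = x + y, v = x − y the rectangle is axis-aligned; the map (x,y)→(u,v) scales areas by 2.
u-values: -2, -5, -6, -1, 1; range = 1 − (-6) = 7.
v-values: 2, 5, -2, -11, 11; range = 11 − (-11) = 22.
Area = (7 × 22) / 2 = 77.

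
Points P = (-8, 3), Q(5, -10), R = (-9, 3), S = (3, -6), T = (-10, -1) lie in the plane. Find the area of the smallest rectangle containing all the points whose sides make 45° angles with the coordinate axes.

In coordinates u = x + y, v = x − y the rectangle is axis-aligned; the map (x,y)→(u,v) scales areas by 2.
u-values: -5, -5, -6, -3, -11; range = -3 − (-11) = 8.
v-values: -11, 15, -12, 9, -9; range = 15 − (-12) = 27.
Area = (8 × 27) / 2 = 108.

108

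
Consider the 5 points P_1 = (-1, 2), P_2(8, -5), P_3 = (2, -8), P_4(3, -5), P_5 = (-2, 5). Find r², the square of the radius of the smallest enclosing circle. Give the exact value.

925/18

A smallest enclosing disk is always determined by at most three of the input points on its boundary.
The minimum enclosing circle is determined by three boundary points: P_2, P_3, P_5.
Their circumcentre is (13/6, -5/6) with r² = 925/18.
The farthest remaining point P_1 is at distance² 325/18 ≤ 925/18.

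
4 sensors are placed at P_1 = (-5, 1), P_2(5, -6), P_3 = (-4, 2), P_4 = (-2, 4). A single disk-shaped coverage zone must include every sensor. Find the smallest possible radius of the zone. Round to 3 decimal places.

6.198

By Welzl's lemma the MEC is supported by two points (diametrically opposite) or three points (on a circumcircle).
The minimum enclosing circle is determined by three boundary points: P_1, P_2, P_4.
Their circumcentre is (21/34, -55/34) with r² = 22201/578.
The farthest remaining point P_3 is at distance² 19889/578 ≤ 22201/578.
r = √(22201/578) ≈ 6.198.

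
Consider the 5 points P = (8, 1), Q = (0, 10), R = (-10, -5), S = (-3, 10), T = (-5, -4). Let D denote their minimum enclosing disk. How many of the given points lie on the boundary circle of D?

3

By Welzl's lemma the MEC is supported by two points (diametrically opposite) or three points (on a circumcircle).
The minimum enclosing circle is determined by three boundary points: P, Q, R.
Their circumcentre is (-25/14, 5/14) with r² = 9425/98.
The farthest remaining point S is at distance² 9257/98 ≤ 9425/98.
The points at distance exactly r from the centre are P, Q, R — 3 points.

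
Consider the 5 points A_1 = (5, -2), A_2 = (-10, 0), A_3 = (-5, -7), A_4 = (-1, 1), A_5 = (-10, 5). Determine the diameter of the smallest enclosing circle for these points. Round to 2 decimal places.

16.59

A smallest enclosing disk is always determined by at most three of the input points on its boundary.
The minimum enclosing circle is determined by three boundary points: A_1, A_3, A_5.
Their circumcentre is (-159/58, 57/58) with r² = 115765/1682.
The farthest remaining point A_2 is at distance² 90245/1682 ≤ 115765/1682.
Diameter = 2r = 2√(115765/1682) ≈ 16.59.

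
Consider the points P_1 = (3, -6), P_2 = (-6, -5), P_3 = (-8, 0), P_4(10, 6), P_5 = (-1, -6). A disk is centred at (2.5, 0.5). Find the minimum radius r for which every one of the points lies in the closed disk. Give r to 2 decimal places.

10.51

The required radius is the distance from (2.5, 0.5) to the farthest point.
Squared distances: 42.5, 102.5, 110.5, 86.5, 54.5.
Maximum is 110.5, attained at P_3.
r = √(110.5) ≈ 10.51.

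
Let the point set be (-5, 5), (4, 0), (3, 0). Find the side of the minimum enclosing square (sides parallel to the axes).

9

The bounding box has width 9 and height 5.
An axis-aligned square enclosing the set must have side ≥ max(width, height).
So the minimum side is max(9, 5) = 9.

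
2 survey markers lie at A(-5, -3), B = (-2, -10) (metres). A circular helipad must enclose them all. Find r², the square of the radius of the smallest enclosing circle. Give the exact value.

The smallest circle enclosing two points has them as diameter endpoints.
Centre = midpoint = (-3.5, -6.5); r² = |AB|²/4 = 58/4 = 14.5.

14.5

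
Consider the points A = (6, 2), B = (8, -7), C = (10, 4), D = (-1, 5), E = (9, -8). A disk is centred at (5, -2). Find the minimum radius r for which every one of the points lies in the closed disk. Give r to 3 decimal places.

The required radius is the distance from (5, -2) to the farthest point.
Squared distances: 17, 34, 61, 85, 52.
Maximum is 85, attained at D.
r = √85 ≈ 9.220.

9.220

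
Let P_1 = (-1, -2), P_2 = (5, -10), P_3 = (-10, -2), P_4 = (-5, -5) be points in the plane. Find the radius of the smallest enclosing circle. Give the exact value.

A smallest enclosing disk is always determined by at most three of the input points on its boundary.
The farthest pair is P_2–P_3 with squared distance 289. The circle on this segment as diameter has centre (-2.5, -6) and r² = 289/4 = 72.25.
Check P_1: distance² to centre = 18.25 ≤ 72.25, so it lies inside.
All remaining points lie in this disk, and no smaller disk contains both endpoints, so this is the minimum enclosing circle.
r = √(72.25) = 8.5.

8.5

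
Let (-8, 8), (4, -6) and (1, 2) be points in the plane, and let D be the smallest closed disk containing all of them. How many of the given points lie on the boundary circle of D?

Call the three points A, B, C in the order given.
Side lengths²: AB² = 340, AC² = 117, BC² = 73.
Since AB² = 340 ≥ 117 + 73 = 190, the angle opposite AB is not acute, so the smallest enclosing circle has AB as diameter.
Centre = midpoint of AB = (-2, 1), r² = 340/4 = 85.
The points at distance exactly r from the centre are (-8, 8), (4, -6) — 2 points.

2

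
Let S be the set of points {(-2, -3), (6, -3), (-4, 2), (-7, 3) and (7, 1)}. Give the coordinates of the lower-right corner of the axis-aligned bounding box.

(7, -3)

x-range [-7, 7], y-range [-3, 3].
The lower-right corner is (7, -3).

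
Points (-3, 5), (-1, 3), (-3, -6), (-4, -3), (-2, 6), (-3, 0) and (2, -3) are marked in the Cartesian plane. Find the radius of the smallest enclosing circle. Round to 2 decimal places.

6.02

By Welzl's lemma the MEC is supported by two points (diametrically opposite) or three points (on a circumcircle).
The farthest pair is (-3, -6)–(-2, 6) with squared distance 145. The circle on this segment as diameter has centre (-2.5, 0) and r² = 145/4 = 36.25.
Check (-3, 5): distance² to centre = 25.25 ≤ 36.25, so it lies inside.
All remaining points lie in this disk, and no smaller disk contains both endpoints, so this is the minimum enclosing circle.
r = √(36.25) ≈ 6.02.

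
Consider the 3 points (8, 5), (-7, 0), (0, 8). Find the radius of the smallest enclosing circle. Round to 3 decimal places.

Call the three points A, B, C in the order given.
Side lengths²: AB² = 250, AC² = 73, BC² = 113.
Since AB² = 250 ≥ 113 + 73 = 186, the angle opposite AB is not acute, so the smallest enclosing circle has AB as diameter.
Centre = midpoint of AB = (0.5, 2.5), r² = 250/4 = 62.5.
r = √(62.5) ≈ 7.906.

7.906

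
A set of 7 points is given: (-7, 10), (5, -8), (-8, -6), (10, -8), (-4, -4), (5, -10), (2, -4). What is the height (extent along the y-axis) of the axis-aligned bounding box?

max y = 10, min y = -10, so height = 20.

20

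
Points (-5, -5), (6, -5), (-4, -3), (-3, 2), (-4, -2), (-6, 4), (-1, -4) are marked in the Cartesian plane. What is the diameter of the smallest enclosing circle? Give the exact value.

A smallest enclosing disk is always determined by at most three of the input points on its boundary.
The farthest pair is (6, -5)–(-6, 4) with squared distance 225. The circle on this segment as diameter has centre (0, -0.5) and r² = 225/4 = 56.25.
Check (-5, -5): distance² to centre = 45.25 ≤ 56.25, so it lies inside.
All remaining points lie in this disk, and no smaller disk contains both endpoints, so this is the minimum enclosing circle.
Diameter = 2r = 2√(56.25) = 15.

15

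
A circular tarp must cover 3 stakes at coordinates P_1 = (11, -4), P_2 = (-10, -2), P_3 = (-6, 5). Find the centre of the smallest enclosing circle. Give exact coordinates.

(0.5, -3)

Side lengths²: P_1P_2² = 445, P_1P_3² = 370, P_2P_3² = 65.
Since P_1P_2² = 445 ≥ 370 + 65 = 435, the angle opposite P_1P_2 is not acute, so the smallest enclosing circle has P_1P_2 as diameter.
Centre = midpoint of P_1P_2 = (0.5, -3), r² = 445/4 = 111.25.
Centre = (0.5, -3).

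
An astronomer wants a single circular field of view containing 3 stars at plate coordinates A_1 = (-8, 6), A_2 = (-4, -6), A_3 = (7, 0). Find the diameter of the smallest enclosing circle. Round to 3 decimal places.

16.414

Side lengths²: A_1A_2² = 160, A_1A_3² = 261, A_2A_3² = 157.
Since A_1A_3² = 261 < 160 + 157 = 317, the triangle is acute, so the smallest enclosing circle is the circumcircle.
Circumcentre = (-27/26, 43/26), r² = 22765/338.
Diameter = 2r = 2√(22765/338) ≈ 16.414.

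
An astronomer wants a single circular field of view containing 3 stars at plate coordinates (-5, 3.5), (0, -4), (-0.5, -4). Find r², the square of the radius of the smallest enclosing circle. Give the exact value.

Call the three points A, B, C in the order given.
Side lengths²: AB² = 81.25, AC² = 76.5, BC² = 0.25.
Since AB² = 81.25 ≥ 76.5 + 0.25 = 76.75, the angle opposite AB is not acute, so the smallest enclosing circle has AB as diameter.
Centre = midpoint of AB = (-2.5, -0.25), r² = 81.25/4 = 20.3125.

20.3125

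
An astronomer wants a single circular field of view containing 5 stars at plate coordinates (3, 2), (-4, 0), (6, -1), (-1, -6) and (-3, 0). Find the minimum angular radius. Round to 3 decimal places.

By Welzl's lemma the MEC is supported by two points (diametrically opposite) or three points (on a circumcircle).
The minimum enclosing circle is determined by three boundary points: (-4, 0), (6, -1), (-1, -6).
Their circumcentre is (35/38, -49/38) with r² = 18685/722.
The farthest remaining point (-3, 0) is at distance² 12301/722 ≤ 18685/722.
r = √(18685/722) ≈ 5.087.

5.087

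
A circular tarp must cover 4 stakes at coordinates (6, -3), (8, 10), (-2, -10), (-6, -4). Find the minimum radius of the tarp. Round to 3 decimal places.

By Welzl's lemma the MEC is supported by two points (diametrically opposite) or three points (on a circumcircle).
The farthest pair is (8, 10)–(-2, -10) with squared distance 500. The circle on this segment as diameter has centre (3, 0) and r² = 500/4 = 125.
Check (6, -3): distance² to centre = 18 ≤ 125, so it lies inside.
All remaining points lie in this disk, and no smaller disk contains both endpoints, so this is the minimum enclosing circle.
r = √125 ≈ 11.180.

11.180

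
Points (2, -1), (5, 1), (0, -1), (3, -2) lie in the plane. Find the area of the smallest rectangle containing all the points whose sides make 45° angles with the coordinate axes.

In coordinates u = x + y, v = x − y the rectangle is axis-aligned; the map (x,y)→(u,v) scales areas by 2.
u-values: 1, 6, -1, 1; range = 6 − (-1) = 7.
v-values: 3, 4, 1, 5; range = 5 − 1 = 4.
Area = (7 × 4) / 2 = 14.

14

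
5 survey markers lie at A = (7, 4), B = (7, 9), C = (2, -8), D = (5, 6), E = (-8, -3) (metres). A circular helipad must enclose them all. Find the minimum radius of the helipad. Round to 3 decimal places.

9.758

The minimum enclosing circle of a finite set is fixed by two of the points (as a diameter) or three (as a circumcircle).
The minimum enclosing circle is determined by three boundary points: B, C, E.
Their circumcentre is (15/26, 43/26) with r² = 32185/338.
The farthest remaining point A is at distance² 15805/338 ≤ 32185/338.
r = √(32185/338) ≈ 9.758.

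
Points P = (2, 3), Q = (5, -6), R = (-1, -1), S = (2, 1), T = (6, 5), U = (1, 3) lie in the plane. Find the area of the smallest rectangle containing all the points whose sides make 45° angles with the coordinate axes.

84.5

In coordinates u = x + y, v = x − y the rectangle is axis-aligned; the map (x,y)→(u,v) scales areas by 2.
u-values: 5, -1, -2, 3, 11, 4; range = 11 − (-2) = 13.
v-values: -1, 11, 0, 1, 1, -2; range = 11 − (-2) = 13.
Area = (13 × 13) / 2 = 84.5.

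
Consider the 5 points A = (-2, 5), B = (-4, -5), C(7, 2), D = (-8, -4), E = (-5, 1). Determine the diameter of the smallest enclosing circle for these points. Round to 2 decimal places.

The farthest pair is C–D with squared distance 261. The circle on this segment as diameter has centre (-0.5, -1) and r² = 261/4 = 65.25.
Check A: distance² to centre = 38.25 ≤ 65.25, so it lies inside.
All remaining points lie in this disk, and no smaller disk contains both endpoints, so this is the minimum enclosing circle.
Diameter = 2r = 2√(65.25) ≈ 16.16.

16.16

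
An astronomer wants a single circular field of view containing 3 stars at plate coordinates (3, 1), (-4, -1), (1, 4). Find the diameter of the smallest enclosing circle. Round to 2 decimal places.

7.42

Call the three points A, B, C in the order given.
Side lengths²: AB² = 53, AC² = 13, BC² = 50.
Since AB² = 53 < 50 + 13 = 63, the triangle is acute, so the smallest enclosing circle is the circumcircle.
Circumcentre = (-0.7, 0.7), r² = 13.78.
Diameter = 2r = 2√(13.78) ≈ 7.42.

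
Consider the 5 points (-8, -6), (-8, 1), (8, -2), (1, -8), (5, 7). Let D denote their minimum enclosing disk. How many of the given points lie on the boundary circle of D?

By Welzl's lemma the MEC is supported by two points (diametrically opposite) or three points (on a circumcircle).
The minimum enclosing circle is determined by three boundary points: (-8, -6), (8, -2), (5, 7).
Their circumcentre is (-1, 0) with r² = 85.
The farthest remaining point (1, -8) is at distance² 68 ≤ 85.
The points at distance exactly r from the centre are (-8, -6), (8, -2), (5, 7) — 3 points.

3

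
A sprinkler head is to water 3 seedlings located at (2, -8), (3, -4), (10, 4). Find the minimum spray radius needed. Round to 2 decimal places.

7.21

Call the three points A, B, C in the order given.
Side lengths²: AB² = 17, AC² = 208, BC² = 113.
Since AC² = 208 ≥ 113 + 17 = 130, the angle opposite AC is not acute, so the smallest enclosing circle has AC as diameter.
Centre = midpoint of AC = (6, -2), r² = 208/4 = 52.
r = √52 ≈ 7.21.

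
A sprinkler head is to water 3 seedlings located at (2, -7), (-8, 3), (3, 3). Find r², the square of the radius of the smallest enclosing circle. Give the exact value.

50.5

Call the three points A, B, C in the order given.
Side lengths²: AB² = 200, AC² = 101, BC² = 121.
Since AB² = 200 < 121 + 101 = 222, the triangle is acute, so the smallest enclosing circle is the circumcircle.
Circumcentre = (-2.5, -1.5), r² = 50.5.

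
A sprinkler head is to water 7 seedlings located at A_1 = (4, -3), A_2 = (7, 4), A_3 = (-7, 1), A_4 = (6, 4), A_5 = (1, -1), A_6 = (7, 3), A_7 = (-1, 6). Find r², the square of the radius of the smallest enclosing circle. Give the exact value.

51.25

The farthest pair is A_2–A_3 with squared distance 205. The circle on this segment as diameter has centre (0, 2.5) and r² = 205/4 = 51.25.
Check A_1: distance² to centre = 46.25 ≤ 51.25, so it lies inside.
All remaining points lie in this disk, and no smaller disk contains both endpoints, so this is the minimum enclosing circle.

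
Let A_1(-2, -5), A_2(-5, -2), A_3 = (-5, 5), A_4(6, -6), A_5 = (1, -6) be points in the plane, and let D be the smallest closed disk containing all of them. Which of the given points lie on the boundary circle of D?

By Welzl's lemma the MEC is supported by two points (diametrically opposite) or three points (on a circumcircle).
The farthest pair is A_3–A_4 with squared distance 242. The circle on this segment as diameter has centre (0.5, -0.5) and r² = 242/4 = 60.5.
Check A_1: distance² to centre = 26.5 ≤ 60.5, so it lies inside.
All remaining points lie in this disk, and no smaller disk contains both endpoints, so this is the minimum enclosing circle.
The points at distance exactly r from the centre are A_3, A_4 — 2 points.

A_3, A_4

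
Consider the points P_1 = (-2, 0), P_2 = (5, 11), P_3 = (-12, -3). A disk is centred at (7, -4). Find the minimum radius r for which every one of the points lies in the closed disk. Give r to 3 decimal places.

The required radius is the distance from (7, -4) to the farthest point.
Squared distances: 97, 229, 362.
Maximum is 362, attained at P_3.
r = √362 ≈ 19.026.

19.026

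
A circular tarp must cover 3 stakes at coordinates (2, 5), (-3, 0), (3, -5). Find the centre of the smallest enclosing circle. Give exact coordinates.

(45/22, -1/22)

Call the three points A, B, C in the order given.
Side lengths²: AB² = 50, AC² = 101, BC² = 61.
Since AC² = 101 < 61 + 50 = 111, the triangle is acute, so the smallest enclosing circle is the circumcircle.
Circumcentre = (45/22, -1/22), r² = 6161/242.
Centre = (45/22, -1/22).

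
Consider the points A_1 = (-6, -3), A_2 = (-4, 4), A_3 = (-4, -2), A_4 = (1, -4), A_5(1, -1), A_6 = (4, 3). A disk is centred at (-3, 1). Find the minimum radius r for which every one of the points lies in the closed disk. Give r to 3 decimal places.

7.280

The required radius is the distance from (-3, 1) to the farthest point.
Squared distances: 25, 10, 10, 41, 20, 53.
Maximum is 53, attained at A_6.
r = √53 ≈ 7.280.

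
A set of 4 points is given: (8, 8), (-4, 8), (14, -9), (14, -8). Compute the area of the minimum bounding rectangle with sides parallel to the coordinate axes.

306

x ranges over [-4, 14], width 18.
y ranges over [-9, 8], height 17.
Area = 18 × 17 = 306.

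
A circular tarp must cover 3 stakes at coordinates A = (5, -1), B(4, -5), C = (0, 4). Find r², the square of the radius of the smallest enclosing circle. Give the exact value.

24.25

Side lengths²: AB² = 17, AC² = 50, BC² = 97.
Since BC² = 97 ≥ 50 + 17 = 67, the angle opposite BC is not acute, so the smallest enclosing circle has BC as diameter.
Centre = midpoint of BC = (2, -0.5), r² = 97/4 = 24.25.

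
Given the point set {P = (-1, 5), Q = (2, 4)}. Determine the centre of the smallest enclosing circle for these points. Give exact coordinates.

The smallest circle enclosing two points has them as diameter endpoints.
Centre = midpoint = (0.5, 4.5); r² = |PQ|²/4 = 10/4 = 2.5.
Centre = (0.5, 4.5).

(0.5, 4.5)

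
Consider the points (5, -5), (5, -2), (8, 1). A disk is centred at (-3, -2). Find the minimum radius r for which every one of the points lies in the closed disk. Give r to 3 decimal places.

11.402

The required radius is the distance from (-3, -2) to the farthest point.
Squared distances: 73, 64, 130.
Maximum is 130, attained at (8, 1).
r = √130 ≈ 11.402.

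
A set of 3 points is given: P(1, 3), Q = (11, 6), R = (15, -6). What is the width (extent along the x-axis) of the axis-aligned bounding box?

14

max x = 15, min x = 1, so width = 14.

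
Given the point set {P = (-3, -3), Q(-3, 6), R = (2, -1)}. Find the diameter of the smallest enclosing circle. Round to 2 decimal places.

9.26

Side lengths²: PQ² = 81, PR² = 29, QR² = 74.
Since PQ² = 81 < 74 + 29 = 103, the triangle is acute, so the smallest enclosing circle is the circumcircle.
Circumcentre = (-1.9, 1.5), r² = 21.46.
Diameter = 2r = 2√(21.46) ≈ 9.26.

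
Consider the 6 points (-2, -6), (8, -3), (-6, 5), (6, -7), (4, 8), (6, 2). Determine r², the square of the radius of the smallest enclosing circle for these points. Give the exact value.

By Welzl's lemma the MEC is supported by two points (diametrically opposite) or three points (on a circumcircle).
The minimum enclosing circle is determined by three boundary points: (-6, 5), (6, -7), (4, 8).
Their circumcentre is (25/26, -1/26) with r² = 24961/338.
The farthest remaining point (8, -3) is at distance² 19709/338 ≤ 24961/338.

24961/338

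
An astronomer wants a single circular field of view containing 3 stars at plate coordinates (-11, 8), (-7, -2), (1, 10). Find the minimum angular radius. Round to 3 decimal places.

7.382

Call the three points A, B, C in the order given.
Side lengths²: AB² = 116, AC² = 148, BC² = 208.
Since BC² = 208 < 148 + 116 = 264, the triangle is acute, so the smallest enclosing circle is the circumcircle.
Circumcentre = (-4.3125, 4.875), r² = 54.48828125.
r = √(54.48828125) ≈ 7.382.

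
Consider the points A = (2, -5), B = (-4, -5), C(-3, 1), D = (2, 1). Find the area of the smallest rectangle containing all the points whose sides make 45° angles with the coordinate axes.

66

In coordinates u = x + y, v = x − y the rectangle is axis-aligned; the map (x,y)→(u,v) scales areas by 2.
u-values: -3, -9, -2, 3; range = 3 − (-9) = 12.
v-values: 7, 1, -4, 1; range = 7 − (-4) = 11.
Area = (12 × 11) / 2 = 66.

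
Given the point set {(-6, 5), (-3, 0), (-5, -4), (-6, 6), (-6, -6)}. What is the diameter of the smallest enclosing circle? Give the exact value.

The farthest pair is (-6, 6)–(-6, -6) with squared distance 144. The circle on this segment as diameter has centre (-6, 0) and r² = 144/4 = 36.
Check (-6, 5): distance² to centre = 25 ≤ 36, so it lies inside.
All remaining points lie in this disk, and no smaller disk contains both endpoints, so this is the minimum enclosing circle.
Diameter = 2r = 2√36 = 12.

12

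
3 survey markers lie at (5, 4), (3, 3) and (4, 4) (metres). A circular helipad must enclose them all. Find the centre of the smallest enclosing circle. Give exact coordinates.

(4, 3.5)

Call the three points A, B, C in the order given.
Side lengths²: AB² = 5, AC² = 1, BC² = 2.
Since AB² = 5 ≥ 2 + 1 = 3, the angle opposite AB is not acute, so the smallest enclosing circle has AB as diameter.
Centre = midpoint of AB = (4, 3.5), r² = 5/4 = 1.25.
Centre = (4, 3.5).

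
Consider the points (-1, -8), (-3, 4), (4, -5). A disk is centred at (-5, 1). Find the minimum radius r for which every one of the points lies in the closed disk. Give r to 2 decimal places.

10.82

The required radius is the distance from (-5, 1) to the farthest point.
Squared distances: 97, 13, 117.
Maximum is 117, attained at (4, -5).
r = √117 ≈ 10.82.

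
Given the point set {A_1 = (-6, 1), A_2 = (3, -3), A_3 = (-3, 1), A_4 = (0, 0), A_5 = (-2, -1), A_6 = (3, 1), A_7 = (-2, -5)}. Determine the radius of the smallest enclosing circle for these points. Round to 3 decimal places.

The minimum enclosing circle of a finite set is fixed by two of the points (as a diameter) or three (as a circumcircle).
The farthest pair is A_1–A_2 with squared distance 97. The circle on this segment as diameter has centre (-1.5, -1) and r² = 97/4 = 24.25.
Check A_3: distance² to centre = 6.25 ≤ 24.25, so it lies inside.
All remaining points lie in this disk, and no smaller disk contains both endpoints, so this is the minimum enclosing circle.
r = √(24.25) ≈ 4.924.

4.924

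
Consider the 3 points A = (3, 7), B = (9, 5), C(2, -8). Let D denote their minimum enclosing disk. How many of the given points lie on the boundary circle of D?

Side lengths²: AB² = 40, AC² = 226, BC² = 218.
Since AC² = 226 < 218 + 40 = 258, the triangle is acute, so the smallest enclosing circle is the circumcircle.
Circumcentre = (175/46, -27/46), r² = 61585/1058.
The points at distance exactly r from the centre are A, B, C — 3 points.

3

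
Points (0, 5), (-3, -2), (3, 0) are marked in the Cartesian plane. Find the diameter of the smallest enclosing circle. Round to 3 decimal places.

7.802

Call the three points A, B, C in the order given.
Side lengths²: AB² = 58, AC² = 34, BC² = 40.
Since AB² = 58 < 40 + 34 = 74, the triangle is acute, so the smallest enclosing circle is the circumcircle.
Circumcentre = (-13/18, 7/6), r² = 2465/162.
Diameter = 2r = 2√(2465/162) ≈ 7.802.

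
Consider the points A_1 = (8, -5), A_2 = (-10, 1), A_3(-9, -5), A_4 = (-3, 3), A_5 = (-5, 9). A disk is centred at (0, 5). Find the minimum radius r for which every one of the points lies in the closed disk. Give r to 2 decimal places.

13.45

The required radius is the distance from (0, 5) to the farthest point.
Squared distances: 164, 116, 181, 13, 41.
Maximum is 181, attained at A_3.
r = √181 ≈ 13.45.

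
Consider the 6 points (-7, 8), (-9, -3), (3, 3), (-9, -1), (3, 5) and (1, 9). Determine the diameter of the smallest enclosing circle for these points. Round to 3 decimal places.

15.620

The minimum enclosing circle of a finite set is fixed by two of the points (as a diameter) or three (as a circumcircle).
The farthest pair is (-9, -3)–(1, 9) with squared distance 244. The circle on this segment as diameter has centre (-4, 3) and r² = 244/4 = 61.
Check (-7, 8): distance² to centre = 34 ≤ 61, so it lies inside.
All remaining points lie in this disk, and no smaller disk contains both endpoints, so this is the minimum enclosing circle.
Diameter = 2r = 2√61 ≈ 15.620.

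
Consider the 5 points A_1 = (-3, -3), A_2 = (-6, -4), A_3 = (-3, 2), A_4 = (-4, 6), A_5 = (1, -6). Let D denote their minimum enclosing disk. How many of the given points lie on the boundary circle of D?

2

The farthest pair is A_4–A_5 with squared distance 169. The circle on this segment as diameter has centre (-1.5, 0) and r² = 169/4 = 42.25.
Check A_1: distance² to centre = 11.25 ≤ 42.25, so it lies inside.
All remaining points lie in this disk, and no smaller disk contains both endpoints, so this is the minimum enclosing circle.
The points at distance exactly r from the centre are A_4, A_5 — 2 points.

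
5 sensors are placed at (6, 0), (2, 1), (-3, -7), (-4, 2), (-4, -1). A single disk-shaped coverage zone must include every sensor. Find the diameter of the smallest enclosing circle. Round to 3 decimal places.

11.965

The minimum enclosing circle of a finite set is fixed by two of the points (as a diameter) or three (as a circumcircle).
The minimum enclosing circle is determined by three boundary points: (6, 0), (-3, -7), (-4, 2).
Their circumcentre is (17/44, -91/44) with r² = 34645/968.
The farthest remaining point (-4, -1) is at distance² 19729/968 ≤ 34645/968.
Diameter = 2r = 2√(34645/968) ≈ 11.965.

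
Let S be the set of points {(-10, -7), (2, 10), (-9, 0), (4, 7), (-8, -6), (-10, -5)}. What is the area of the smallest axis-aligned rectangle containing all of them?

x ranges over [-10, 4], width 14.
y ranges over [-7, 10], height 17.
Area = 14 × 17 = 238.

238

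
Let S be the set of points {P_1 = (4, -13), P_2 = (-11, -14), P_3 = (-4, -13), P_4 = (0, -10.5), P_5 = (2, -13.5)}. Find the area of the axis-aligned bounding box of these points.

x ranges over [-11, 4], width 15.
y ranges over [-14, -10.5], height 3.5.
Area = 15 × 3.5 = 52.5.

52.5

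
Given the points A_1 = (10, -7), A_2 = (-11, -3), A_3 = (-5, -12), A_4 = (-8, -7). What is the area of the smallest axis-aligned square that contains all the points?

441

The bounding box has width 21 and height 9.
An axis-aligned square enclosing the set must have side ≥ max(width, height).
So the minimum side is max(21, 9) = 21.
Area = 21² = 441.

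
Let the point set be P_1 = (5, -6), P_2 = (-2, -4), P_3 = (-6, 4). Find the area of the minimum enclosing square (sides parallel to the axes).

121

The bounding box has width 11 and height 10.
An axis-aligned square enclosing the set must have side ≥ max(width, height).
So the minimum side is max(11, 10) = 11.
Area = 11² = 121.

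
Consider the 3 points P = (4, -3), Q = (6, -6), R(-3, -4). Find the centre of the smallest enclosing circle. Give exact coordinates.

(1.5, -5)

Side lengths²: PQ² = 13, PR² = 50, QR² = 85.
Since QR² = 85 ≥ 50 + 13 = 63, the angle opposite QR is not acute, so the smallest enclosing circle has QR as diameter.
Centre = midpoint of QR = (1.5, -5), r² = 85/4 = 21.25.
Centre = (1.5, -5).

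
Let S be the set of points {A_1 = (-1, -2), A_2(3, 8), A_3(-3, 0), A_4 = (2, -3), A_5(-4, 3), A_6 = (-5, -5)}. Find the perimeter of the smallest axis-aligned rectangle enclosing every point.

42

Width = max x − min x = 3 − (-5) = 8.
Height = max y − min y = 8 − (-5) = 13.
Perimeter = 2(8 + 13) = 42.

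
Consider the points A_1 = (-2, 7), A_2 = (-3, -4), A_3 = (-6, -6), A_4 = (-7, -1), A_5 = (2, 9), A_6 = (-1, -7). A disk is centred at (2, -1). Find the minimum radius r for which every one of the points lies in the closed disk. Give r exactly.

The required radius is the distance from (2, -1) to the farthest point.
Squared distances: 80, 34, 89, 81, 100, 45.
Maximum is 100, attained at A_5.
r = √100 = 10.

10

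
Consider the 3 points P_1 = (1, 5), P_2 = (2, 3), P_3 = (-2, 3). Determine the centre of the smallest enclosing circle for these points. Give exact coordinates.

Side lengths²: P_1P_2² = 5, P_1P_3² = 13, P_2P_3² = 16.
Since P_2P_3² = 16 < 13 + 5 = 18, the triangle is acute, so the smallest enclosing circle is the circumcircle.
Circumcentre = (0, 3.25), r² = 4.0625.
Centre = (0, 3.25).

(0, 3.25)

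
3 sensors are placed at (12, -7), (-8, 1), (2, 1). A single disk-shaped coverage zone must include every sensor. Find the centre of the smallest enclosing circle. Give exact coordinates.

Call the three points A, B, C in the order given.
Side lengths²: AB² = 464, AC² = 164, BC² = 100.
Since AB² = 464 ≥ 164 + 100 = 264, the angle opposite AB is not acute, so the smallest enclosing circle has AB as diameter.
Centre = midpoint of AB = (2, -3), r² = 464/4 = 116.
Centre = (2, -3).

(2, -3)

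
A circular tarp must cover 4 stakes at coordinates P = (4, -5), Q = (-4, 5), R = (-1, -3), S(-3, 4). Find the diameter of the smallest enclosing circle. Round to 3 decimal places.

12.806

By Welzl's lemma the MEC is supported by two points (diametrically opposite) or three points (on a circumcircle).
The farthest pair is P–Q with squared distance 164. The circle on this segment as diameter has centre (0, 0) and r² = 164/4 = 41.
Check R: distance² to centre = 10 ≤ 41, so it lies inside.
All remaining points lie in this disk, and no smaller disk contains both endpoints, so this is the minimum enclosing circle.
Diameter = 2r = 2√41 ≈ 12.806.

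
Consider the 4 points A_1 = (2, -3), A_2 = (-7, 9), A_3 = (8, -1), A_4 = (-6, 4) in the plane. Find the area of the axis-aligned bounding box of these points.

180

x ranges over [-7, 8], width 15.
y ranges over [-3, 9], height 12.
Area = 15 × 12 = 180.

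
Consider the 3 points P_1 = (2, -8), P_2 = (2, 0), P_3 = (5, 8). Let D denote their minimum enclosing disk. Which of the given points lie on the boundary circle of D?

Side lengths²: P_1P_2² = 64, P_1P_3² = 265, P_2P_3² = 73.
Since P_1P_3² = 265 ≥ 73 + 64 = 137, the angle opposite P_1P_3 is not acute, so the smallest enclosing circle has P_1P_3 as diameter.
Centre = midpoint of P_1P_3 = (3.5, 0), r² = 265/4 = 66.25.
The points at distance exactly r from the centre are P_1, P_3 — 2 points.

P_1, P_3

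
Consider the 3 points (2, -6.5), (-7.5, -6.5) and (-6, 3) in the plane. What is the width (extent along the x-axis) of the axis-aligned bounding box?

max x = 2, min x = -7.5, so width = 9.5.

9.5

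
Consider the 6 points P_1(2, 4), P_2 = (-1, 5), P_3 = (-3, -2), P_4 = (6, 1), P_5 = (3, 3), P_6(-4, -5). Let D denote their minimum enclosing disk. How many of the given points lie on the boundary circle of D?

By Welzl's lemma the MEC is supported by two points (diametrically opposite) or three points (on a circumcircle).
The minimum enclosing circle is determined by three boundary points: P_2, P_4, P_6.
Their circumcentre is (25/82, -69/82) with r² = 120445/3362.
The farthest remaining point P_1 is at distance² 88465/3362 ≤ 120445/3362.
The points at distance exactly r from the centre are P_2, P_4, P_6 — 3 points.

3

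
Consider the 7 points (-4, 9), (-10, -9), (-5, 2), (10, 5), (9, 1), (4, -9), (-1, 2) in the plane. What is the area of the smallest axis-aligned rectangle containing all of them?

360

x ranges over [-10, 10], width 20.
y ranges over [-9, 9], height 18.
Area = 20 × 18 = 360.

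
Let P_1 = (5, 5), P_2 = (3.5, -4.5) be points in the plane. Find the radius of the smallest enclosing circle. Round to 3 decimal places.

4.809

The smallest circle enclosing two points has them as diameter endpoints.
Centre = midpoint = (4.25, 0.25); r² = |P_1P_2|²/4 = 92.5/4 = 23.125.
r = √(23.125) ≈ 4.809.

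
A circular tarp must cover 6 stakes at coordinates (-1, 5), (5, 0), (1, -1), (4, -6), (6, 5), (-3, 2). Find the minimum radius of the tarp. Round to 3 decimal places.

6.141

A smallest enclosing disk is always determined by at most three of the input points on its boundary.
The minimum enclosing circle is determined by three boundary points: (-1, 5), (4, -6), (6, 5).
Their circumcentre is (2.5, -1/22) with r² = 9125/242.
The farthest remaining point (-3, 2) is at distance² 8333/242 ≤ 9125/242.
r = √(9125/242) ≈ 6.141.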